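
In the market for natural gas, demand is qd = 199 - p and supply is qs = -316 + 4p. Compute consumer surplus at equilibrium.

Equilibrium: 199 - p = -316 + 4p gives p* = 103, q* = 96.
Demand choke price (qd = 0): p = 199.
CS = ½(199 − 103)(96) = 4608.

Consumer surplus = 4608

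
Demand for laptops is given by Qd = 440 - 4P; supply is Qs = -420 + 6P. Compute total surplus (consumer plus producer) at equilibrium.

Equilibrium: 440 - 4P = -420 + 6P gives P* = 86, Q* = 96.
Demand choke price: P = 110; supply starts at P = 70.
CS = ½(110 − 86)(96) = 1152; PS = ½(86 − 70)(96) = 768.

Total surplus = 1920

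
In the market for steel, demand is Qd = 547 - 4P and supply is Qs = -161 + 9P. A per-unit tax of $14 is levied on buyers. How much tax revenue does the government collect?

Pre-tax equilibrium: P* = 708/13, Q* = 4279/13.
Tax on buyers shifts demand to Qd = 547 − 4(P + 14) = 491 - 4P.
491 - 4P = -161 + 9P gives seller price Ps = 652/13; buyers pay Pb = 652/13 + 14 = 834/13.
New quantity: Q = 547 − 4(834/13) = 3775/13.
Revenue = 14 × 3775/13 = 52850/13.

Tax revenue = 52850/13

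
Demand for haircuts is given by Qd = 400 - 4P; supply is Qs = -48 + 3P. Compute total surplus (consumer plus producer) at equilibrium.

Equilibrium: 400 - 4P = -48 + 3P gives P* = 64, Q* = 144.
Demand choke price: P = 100; supply starts at P = 16.
CS = ½(100 − 64)(144) = 2592; PS = ½(64 − 16)(144) = 3456.

Total surplus = 6048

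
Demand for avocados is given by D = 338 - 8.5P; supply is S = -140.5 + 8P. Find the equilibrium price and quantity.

Set D = S: 338 - 8.5P = -140.5 + 8P.
478.5 = 16.5P, so P* = 29.
Q* = 338 − 8.5(29) = 91.5.

P* = 29, Q* = 91.5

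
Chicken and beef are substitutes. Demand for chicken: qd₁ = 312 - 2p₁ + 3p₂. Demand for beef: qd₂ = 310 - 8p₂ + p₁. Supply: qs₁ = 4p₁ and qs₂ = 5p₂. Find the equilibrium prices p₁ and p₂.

p₁ = 66.48, p₂ = 28.96

Market 1: 312 - 2p₁ + 3p₂ = 4p₁ → 6p₁ - 3p₂ = 312.
Market 2: 13p₂ - p₁ = 310.
Eliminating p₂: 13×(1) + 3×(2) gives 75p₁ = 4986, so p₁ = 66.48.
Back-substitute into (2): p₂ = (310 + 1×66.48) / 13 = 28.96.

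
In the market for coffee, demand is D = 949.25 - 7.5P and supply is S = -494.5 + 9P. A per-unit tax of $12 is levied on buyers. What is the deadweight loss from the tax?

Pre-tax equilibrium: P* = 87.5, Q* = 293.
Tax on buyers shifts demand to D = 949.25 − 7.5(P + 12) = 859.25 - 7.5P.
859.25 - 7.5P = -494.5 + 9P gives seller price Ps = 1805/22; buyers pay Pb = 1805/22 + 12 = 2069/22.
New quantity: Q = 949.25 − 7.5(2069/22) = 2683/11.
DWL = ½ × 12 × (293 − 2683/11) = 3240/11.

Deadweight loss = 3240/11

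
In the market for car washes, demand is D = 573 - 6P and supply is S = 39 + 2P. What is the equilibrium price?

P* = 66.75

Set D = S: 573 - 6P = 39 + 2P.
534 = 8P, so P* = 66.75.
Q* = 573 − 6(66.75) = 172.5.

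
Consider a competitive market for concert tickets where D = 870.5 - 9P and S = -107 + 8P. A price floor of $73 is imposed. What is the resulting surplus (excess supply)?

Equilibrium price would be P* = 57.5, so the floor at 73 binds.
At P = 73: D = 213.5, S = 477.
Surplus = 477 − 213.5 = 263.5.

Surplus = 263.5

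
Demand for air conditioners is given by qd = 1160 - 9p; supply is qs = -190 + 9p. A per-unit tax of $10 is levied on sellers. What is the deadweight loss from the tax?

Pre-tax equilibrium: p* = 75, q* = 485.
Tax on sellers shifts supply to qs = -190 + 9(p − 10) = -280 + 9p.
1160 - 9p = -280 + 9p gives buyer price pb = 80; sellers receive ps = 80 − 10 = 70.
New quantity: q = 1160 − 9(80) = 440.
DWL = ½ × 10 × (485 − 440) = 225.

Deadweight loss = 225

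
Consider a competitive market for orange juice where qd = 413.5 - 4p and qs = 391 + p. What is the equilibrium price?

p* = 4.5

Set qd = qs: 413.5 - 4p = 391 + p.
22.5 = 5p, so p* = 4.5.
q* = 413.5 − 4(4.5) = 395.5.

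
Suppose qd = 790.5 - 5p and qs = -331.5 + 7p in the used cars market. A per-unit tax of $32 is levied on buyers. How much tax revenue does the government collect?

Tax revenue = 22048/3

Pre-tax equilibrium: p* = 93.5, q* = 323.
Tax on buyers shifts demand to qd = 790.5 − 5(p + 32) = 630.5 - 5p.
630.5 - 5p = -331.5 + 7p gives seller price ps = 481/6; buyers pay pb = 481/6 + 32 = 673/6.
New quantity: q = 790.5 − 5(673/6) = 689/3.
Revenue = 32 × 689/3 = 22048/3.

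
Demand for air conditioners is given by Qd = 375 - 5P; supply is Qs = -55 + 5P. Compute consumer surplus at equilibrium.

Equilibrium: 375 - 5P = -55 + 5P gives P* = 43, Q* = 160.
Demand choke price (Qd = 0): P = 75.
CS = ½(75 − 43)(160) = 2560.

Consumer surplus = 2560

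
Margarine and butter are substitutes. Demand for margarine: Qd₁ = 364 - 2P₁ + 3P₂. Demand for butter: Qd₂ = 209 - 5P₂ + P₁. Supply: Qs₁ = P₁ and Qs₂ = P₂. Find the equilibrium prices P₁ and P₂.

Market 1: 364 - 2P₁ + 3P₂ = P₁ → 3P₁ - 3P₂ = 364.
Market 2: 6P₂ - P₁ = 209.
Eliminating P₂: 6×(1) + 3×(2) gives 15P₁ = 2811, so P₁ = 187.4.
Back-substitute into (2): P₂ = (209 + 1×187.4) / 6 = 991/15.

P₁ = 187.4, P₂ = 991/15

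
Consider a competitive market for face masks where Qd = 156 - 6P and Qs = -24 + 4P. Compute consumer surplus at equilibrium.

Consumer surplus = 192

Equilibrium: 156 - 6P = -24 + 4P gives P* = 18, Q* = 48.
Demand choke price (Qd = 0): P = 26.
CS = ½(26 − 18)(48) = 192.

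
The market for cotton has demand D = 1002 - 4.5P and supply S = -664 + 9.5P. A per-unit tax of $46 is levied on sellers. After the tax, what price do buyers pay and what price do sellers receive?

Buyers pay 2103/14, sellers receive 1459/14

Pre-tax equilibrium: P* = 119, Q* = 466.5.
Tax on sellers shifts supply to S = -664 + 9.5(P − 46) = -1101 + 9.5P.
1002 - 4.5P = -1101 + 9.5P gives buyer price Pb = 2103/14; sellers receive Ps = 2103/14 − 46 = 1459/14.
New quantity: Q = 1002 − 4.5(2103/14) = 9129/28.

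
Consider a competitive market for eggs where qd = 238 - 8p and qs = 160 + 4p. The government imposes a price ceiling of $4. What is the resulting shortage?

Equilibrium price would be p* = 6.5, so the ceiling at 4 binds.
At p = 4: qd = 238 − 8(4) = 206, qs = 160 + 4(4) = 176.
Shortage = 206 − 176 = 30.

Shortage = 30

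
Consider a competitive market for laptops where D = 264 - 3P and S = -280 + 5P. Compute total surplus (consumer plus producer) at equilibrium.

Total surplus = 960

Equilibrium: 264 - 3P = -280 + 5P gives P* = 68, Q* = 60.
Demand choke price: P = 88; supply starts at P = 56.
CS = ½(88 − 68)(60) = 600; PS = ½(68 − 56)(60) = 360.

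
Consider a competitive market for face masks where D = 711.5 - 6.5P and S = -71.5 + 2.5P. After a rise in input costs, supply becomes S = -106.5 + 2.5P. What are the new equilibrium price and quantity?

P' = 818/9, Q' = 2173/18

Original equilibrium: P* = 87, Q* = 146.
New equilibrium: 711.5 - 6.5P = -106.5 + 2.5P, so 818 = 9P and P' = 818/9; Q' = 711.5 − 6.5(818/9) = 2173/18.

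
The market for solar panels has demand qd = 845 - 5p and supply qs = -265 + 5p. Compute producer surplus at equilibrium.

Equilibrium: 845 - 5p = -265 + 5p gives p* = 111, q* = 290.
Supply starts at p = 53 (where qs = 0).
PS = ½(111 − 53)(290) = 8410.

Producer surplus = 8410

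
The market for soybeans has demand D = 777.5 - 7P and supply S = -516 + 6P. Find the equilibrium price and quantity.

P* = 99.5, Q* = 81

Set D = S: 777.5 - 7P = -516 + 6P.
1293.5 = 13P, so P* = 99.5.
Q* = 777.5 − 7(99.5) = 81.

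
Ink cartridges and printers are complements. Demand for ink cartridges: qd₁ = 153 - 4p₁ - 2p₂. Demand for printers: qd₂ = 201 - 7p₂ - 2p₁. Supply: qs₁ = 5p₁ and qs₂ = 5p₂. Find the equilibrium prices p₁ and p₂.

p₁ = 717/52, p₂ = 1503/104

Market 1: 153 - 4p₁ - 2p₂ = 5p₁ → 9p₁ + 2p₂ = 153.
Market 2: 12p₂ + 2p₁ = 201.
Eliminating p₂: 12×(1) − 2×(2) gives 104p₁ = 1434, so p₁ = 717/52.
Back-substitute into (2): p₂ = (201 − 2×717/52) / 12 = 1503/104.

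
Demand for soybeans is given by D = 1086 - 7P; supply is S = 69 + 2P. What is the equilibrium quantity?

Q* = 295

Set D = S: 1086 - 7P = 69 + 2P.
1017 = 9P, so P* = 113.
Q* = 1086 − 7(113) = 295.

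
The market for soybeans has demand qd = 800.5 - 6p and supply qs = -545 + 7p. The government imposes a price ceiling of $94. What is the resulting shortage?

Shortage = 123.5

Equilibrium price would be p* = 103.5, so the ceiling at 94 binds.
At p = 94: qd = 800.5 − 6(94) = 236.5, qs = -545 + 7(94) = 113.
Shortage = 236.5 − 113 = 123.5.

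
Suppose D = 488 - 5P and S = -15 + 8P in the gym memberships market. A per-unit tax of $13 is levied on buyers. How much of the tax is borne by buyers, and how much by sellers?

Pre-tax equilibrium: P* = 503/13, Q* = 3829/13.
Tax on buyers shifts demand to D = 488 − 5(P + 13) = 423 - 5P.
423 - 5P = -15 + 8P gives seller price Ps = 438/13; buyers pay Pb = 438/13 + 13 = 607/13.
New quantity: Q = 488 − 5(607/13) = 3309/13.
Buyer burden = 607/13 − 503/13 = 8; seller burden = 503/13 − 438/13 = 5.

Buyers bear $8, sellers bear $5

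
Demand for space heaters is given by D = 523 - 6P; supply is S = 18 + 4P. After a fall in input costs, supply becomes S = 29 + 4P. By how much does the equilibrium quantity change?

Original equilibrium: P* = 50.5, Q* = 220.
New equilibrium: 523 - 6P = 29 + 4P, so 494 = 10P and P' = 49.4; Q' = 523 − 6(49.4) = 226.6.
Change in quantity: 226.6 − 220 = 6.6.

ΔQ = 6.6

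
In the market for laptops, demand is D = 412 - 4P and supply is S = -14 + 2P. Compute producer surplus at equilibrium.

Producer surplus = 4096

Equilibrium: 412 - 4P = -14 + 2P gives P* = 71, Q* = 128.
Supply starts at P = 7 (where S = 0).
PS = ½(71 − 7)(128) = 4096.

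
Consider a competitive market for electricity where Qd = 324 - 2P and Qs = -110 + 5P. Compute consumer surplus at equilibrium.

Consumer surplus = 10000

Equilibrium: 324 - 2P = -110 + 5P gives P* = 62, Q* = 200.
Demand choke price (Qd = 0): P = 162.
CS = ½(162 − 62)(200) = 10000.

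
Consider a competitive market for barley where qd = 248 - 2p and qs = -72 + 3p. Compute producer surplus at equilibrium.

Equilibrium: 248 - 2p = -72 + 3p gives p* = 64, q* = 120.
Supply starts at p = 24 (where qs = 0).
PS = ½(64 − 24)(120) = 2400.

Producer surplus = 2400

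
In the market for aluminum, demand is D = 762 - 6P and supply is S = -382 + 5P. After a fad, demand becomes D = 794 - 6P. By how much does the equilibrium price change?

Original equilibrium: P* = 104, Q* = 138.
New equilibrium: 794 - 6P = -382 + 5P, so 1176 = 11P and P' = 1176/11; Q' = 794 − 6(1176/11) = 1678/11.
Change in price: 1176/11 − 104 = 32/11.

ΔP = 32/11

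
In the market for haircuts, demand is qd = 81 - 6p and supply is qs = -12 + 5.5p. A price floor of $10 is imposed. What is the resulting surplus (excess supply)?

Surplus = 22

Equilibrium price would be p* = 186/23, so the floor at 10 binds.
At p = 10: qd = 21, qs = 43.
Surplus = 43 − 21 = 22.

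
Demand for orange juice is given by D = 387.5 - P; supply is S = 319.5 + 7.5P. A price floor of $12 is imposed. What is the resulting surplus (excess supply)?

Surplus = 34

Equilibrium price would be P* = 8, so the floor at 12 binds.
At P = 12: D = 375.5, S = 409.5.
Surplus = 409.5 − 375.5 = 34.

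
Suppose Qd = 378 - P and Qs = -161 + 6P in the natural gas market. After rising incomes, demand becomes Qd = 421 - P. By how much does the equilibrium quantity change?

Original equilibrium: P* = 77, Q* = 301.
New equilibrium: 421 - P = -161 + 6P, so 582 = 7P and P' = 582/7; Q' = 421 − 1(582/7) = 2365/7.
Change in quantity: 2365/7 − 301 = 258/7.

ΔQ = 258/7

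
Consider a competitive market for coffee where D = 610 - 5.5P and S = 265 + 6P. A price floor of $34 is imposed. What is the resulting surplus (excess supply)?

Surplus = 46

Equilibrium price would be P* = 30, so the floor at 34 binds.
At P = 34: D = 423, S = 469.
Surplus = 469 − 423 = 46.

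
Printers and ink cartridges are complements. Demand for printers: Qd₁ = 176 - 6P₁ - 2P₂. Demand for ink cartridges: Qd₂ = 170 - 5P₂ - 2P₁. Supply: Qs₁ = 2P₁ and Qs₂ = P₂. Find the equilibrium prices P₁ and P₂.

Market 1: 176 - 6P₁ - 2P₂ = 2P₁ → 8P₁ + 2P₂ = 176.
Market 2: 6P₂ + 2P₁ = 170.
Eliminating P₂: 6×(1) − 2×(2) gives 44P₁ = 716, so P₁ = 179/11.
Back-substitute into (2): P₂ = (170 − 2×179/11) / 6 = 252/11.

P₁ = 179/11, P₂ = 252/11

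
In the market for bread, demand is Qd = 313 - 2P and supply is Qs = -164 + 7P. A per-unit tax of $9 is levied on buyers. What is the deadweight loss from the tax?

Deadweight loss = 63

Pre-tax equilibrium: P* = 53, Q* = 207.
Tax on buyers shifts demand to Qd = 313 − 2(P + 9) = 295 - 2P.
295 - 2P = -164 + 7P gives seller price Ps = 51; buyers pay Pb = 51 + 9 = 60.
New quantity: Q = 313 − 2(60) = 193.
DWL = ½ × 9 × (207 − 193) = 63.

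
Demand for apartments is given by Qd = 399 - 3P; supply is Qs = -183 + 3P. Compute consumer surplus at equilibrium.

Consumer surplus = 1944

Equilibrium: 399 - 3P = -183 + 3P gives P* = 97, Q* = 108.
Demand choke price (Qd = 0): P = 133.
CS = ½(133 − 97)(108) = 1944.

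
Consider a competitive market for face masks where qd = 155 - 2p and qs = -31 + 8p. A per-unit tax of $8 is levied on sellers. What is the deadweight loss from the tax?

Deadweight loss = 51.2

Pre-tax equilibrium: p* = 18.6, q* = 117.8.
Tax on sellers shifts supply to qs = -31 + 8(p − 8) = -95 + 8p.
155 - 2p = -95 + 8p gives buyer price pb = 25; sellers receive ps = 25 − 8 = 17.
New quantity: q = 155 − 2(25) = 105.
DWL = ½ × 8 × (117.8 − 105) = 51.2.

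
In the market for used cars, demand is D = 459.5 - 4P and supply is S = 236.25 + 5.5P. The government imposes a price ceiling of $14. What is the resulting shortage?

Equilibrium price would be P* = 23.5, so the ceiling at 14 binds.
At P = 14: D = 459.5 − 4(14) = 403.5, S = 236.25 + 5.5(14) = 313.25.
Shortage = 403.5 − 313.25 = 90.25.

Shortage = 90.25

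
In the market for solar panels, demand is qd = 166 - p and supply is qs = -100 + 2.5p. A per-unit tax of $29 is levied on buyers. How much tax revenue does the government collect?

Pre-tax equilibrium: p* = 76, q* = 90.
Tax on buyers shifts demand to qd = 166 − 1(p + 29) = 137 - p.
137 - p = -100 + 2.5p gives seller price ps = 474/7; buyers pay pb = 474/7 + 29 = 677/7.
New quantity: q = 166 − 1(677/7) = 485/7.
Revenue = 29 × 485/7 = 14065/7.

Tax revenue = 14065/7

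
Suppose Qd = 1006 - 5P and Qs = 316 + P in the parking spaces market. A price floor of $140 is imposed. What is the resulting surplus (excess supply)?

Equilibrium price would be P* = 115, so the floor at 140 binds.
At P = 140: Qd = 306, Qs = 456.
Surplus = 456 − 306 = 150.

Surplus = 150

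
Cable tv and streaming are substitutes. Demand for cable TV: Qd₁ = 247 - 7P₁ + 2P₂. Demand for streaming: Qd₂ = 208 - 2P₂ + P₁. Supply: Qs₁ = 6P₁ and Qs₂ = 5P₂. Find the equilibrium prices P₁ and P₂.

Market 1: 247 - 7P₁ + 2P₂ = 6P₁ → 13P₁ - 2P₂ = 247.
Market 2: 7P₂ - P₁ = 208.
Eliminating P₂: 7×(1) + 2×(2) gives 89P₁ = 2145, so P₁ = 2145/89.
Back-substitute into (2): P₂ = (208 + 1×2145/89) / 7 = 2951/89.

P₁ = 2145/89, P₂ = 2951/89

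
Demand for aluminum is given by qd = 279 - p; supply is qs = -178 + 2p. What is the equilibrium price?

Set qd = qs: 279 - p = -178 + 2p.
457 = 3p, so p* = 457/3.
q* = 279 − 1(457/3) = 380/3.

p* = 457/3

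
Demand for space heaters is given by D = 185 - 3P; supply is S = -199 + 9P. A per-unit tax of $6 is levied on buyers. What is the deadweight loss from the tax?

Deadweight loss = 40.5

Pre-tax equilibrium: P* = 32, Q* = 89.
Tax on buyers shifts demand to D = 185 − 3(P + 6) = 167 - 3P.
167 - 3P = -199 + 9P gives seller price Ps = 30.5; buyers pay Pb = 30.5 + 6 = 36.5.
New quantity: Q = 185 − 3(36.5) = 75.5.
DWL = ½ × 6 × (89 − 75.5) = 40.5.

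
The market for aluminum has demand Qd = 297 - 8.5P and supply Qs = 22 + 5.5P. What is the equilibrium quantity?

Q* = 3641/28

Set Qd = Qs: 297 - 8.5P = 22 + 5.5P.
275 = 14P, so P* = 275/14.
Q* = 297 − 8.5(275/14) = 3641/28.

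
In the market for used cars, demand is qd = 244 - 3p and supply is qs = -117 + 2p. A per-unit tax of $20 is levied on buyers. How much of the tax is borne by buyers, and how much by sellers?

Pre-tax equilibrium: p* = 72.2, q* = 27.4.
Tax on buyers shifts demand to qd = 244 − 3(p + 20) = 184 - 3p.
184 - 3p = -117 + 2p gives seller price ps = 60.2; buyers pay pb = 60.2 + 20 = 80.2.
New quantity: q = 244 − 3(80.2) = 3.4.
Buyer burden = 80.2 − 72.2 = 8; seller burden = 72.2 − 60.2 = 12.

Buyers bear $8, sellers bear $12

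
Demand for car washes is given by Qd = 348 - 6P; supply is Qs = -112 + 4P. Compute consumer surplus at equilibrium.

Consumer surplus = 432

Equilibrium: 348 - 6P = -112 + 4P gives P* = 46, Q* = 72.
Demand choke price (Qd = 0): P = 58.
CS = ½(58 − 46)(72) = 432.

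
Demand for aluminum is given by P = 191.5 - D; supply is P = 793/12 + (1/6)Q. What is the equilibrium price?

P* = 84

Set the two price expressions equal: 191.5 - Q = 793/12 + (1/6)Q.
1505/12 = (7/6)Q, so Q* = 107.5.
P* = 191.5 − (1)(107.5) = 84.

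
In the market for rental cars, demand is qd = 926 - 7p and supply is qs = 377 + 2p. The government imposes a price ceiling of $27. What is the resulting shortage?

Shortage = 306

Equilibrium price would be p* = 61, so the ceiling at 27 binds.
At p = 27: qd = 926 − 7(27) = 737, qs = 377 + 2(27) = 431.
Shortage = 737 − 431 = 306.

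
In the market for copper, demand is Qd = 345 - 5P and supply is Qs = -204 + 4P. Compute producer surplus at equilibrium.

Producer surplus = 200

Equilibrium: 345 - 5P = -204 + 4P gives P* = 61, Q* = 40.
Supply starts at P = 51 (where Qs = 0).
PS = ½(61 − 51)(40) = 200.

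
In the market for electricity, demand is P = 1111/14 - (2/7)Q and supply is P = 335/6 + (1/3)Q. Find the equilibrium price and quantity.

P* = 68.5, Q* = 38

Set the two price expressions equal: 1111/14 - (2/7)Q = 335/6 + (1/3)Q.
494/21 = (13/21)Q, so Q* = 38.
P* = 1111/14 − (2/7)(38) = 68.5.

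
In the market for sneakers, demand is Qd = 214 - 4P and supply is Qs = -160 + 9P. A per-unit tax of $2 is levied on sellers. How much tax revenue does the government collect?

Pre-tax equilibrium: P* = 374/13, Q* = 1286/13.
Tax on sellers shifts supply to Qs = -160 + 9(P − 2) = -178 + 9P.
214 - 4P = -178 + 9P gives buyer price Pb = 392/13; sellers receive Ps = 392/13 − 2 = 366/13.
New quantity: Q = 214 − 4(392/13) = 1214/13.
Revenue = 2 × 1214/13 = 2428/13.

Tax revenue = 2428/13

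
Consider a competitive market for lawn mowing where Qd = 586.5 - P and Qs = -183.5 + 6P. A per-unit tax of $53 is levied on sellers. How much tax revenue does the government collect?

Pre-tax equilibrium: P* = 110, Q* = 476.5.
Tax on sellers shifts supply to Qs = -183.5 + 6(P − 53) = -501.5 + 6P.
586.5 - P = -501.5 + 6P gives buyer price Pb = 1088/7; sellers receive Ps = 1088/7 − 53 = 717/7.
New quantity: Q = 586.5 − 1(1088/7) = 6035/14.
Revenue = 53 × 6035/14 = 319855/14.

Tax revenue = 319855/14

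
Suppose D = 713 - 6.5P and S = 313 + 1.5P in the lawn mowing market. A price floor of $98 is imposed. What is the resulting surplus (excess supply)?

Equilibrium price would be P* = 50, so the floor at 98 binds.
At P = 98: D = 76, S = 460.
Surplus = 460 − 76 = 384.

Surplus = 384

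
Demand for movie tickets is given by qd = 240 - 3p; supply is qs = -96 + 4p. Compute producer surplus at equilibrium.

Equilibrium: 240 - 3p = -96 + 4p gives p* = 48, q* = 96.
Supply starts at p = 24 (where qs = 0).
PS = ½(48 − 24)(96) = 1152.

Producer surplus = 1152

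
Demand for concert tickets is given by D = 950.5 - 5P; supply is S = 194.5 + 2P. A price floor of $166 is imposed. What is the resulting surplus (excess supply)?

Surplus = 406

Equilibrium price would be P* = 108, so the floor at 166 binds.
At P = 166: D = 120.5, S = 526.5.
Surplus = 526.5 − 120.5 = 406.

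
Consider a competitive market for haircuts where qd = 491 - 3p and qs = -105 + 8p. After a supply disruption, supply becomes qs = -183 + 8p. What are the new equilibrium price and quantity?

Original equilibrium: p* = 596/11, q* = 3613/11.
New equilibrium: 491 - 3p = -183 + 8p, so 674 = 11p and p' = 674/11; q' = 491 − 3(674/11) = 3379/11.

p' = 674/11, q' = 3379/11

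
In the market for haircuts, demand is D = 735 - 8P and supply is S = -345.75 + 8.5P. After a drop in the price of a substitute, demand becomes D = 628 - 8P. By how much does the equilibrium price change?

ΔP = -214/33

Original equilibrium: P* = 65.5, Q* = 211.
New equilibrium: 628 - 8P = -345.75 + 8.5P, so 973.75 = 16.5P and P' = 3895/66; Q' = 628 − 8(3895/66) = 5144/33.
Change in price: 3895/66 − 65.5 = -214/33.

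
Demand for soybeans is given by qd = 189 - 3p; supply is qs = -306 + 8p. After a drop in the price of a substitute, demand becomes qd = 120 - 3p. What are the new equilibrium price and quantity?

p' = 426/11, q' = 42/11

Original equilibrium: p* = 45, q* = 54.
New equilibrium: 120 - 3p = -306 + 8p, so 426 = 11p and p' = 426/11; q' = 120 − 3(426/11) = 42/11.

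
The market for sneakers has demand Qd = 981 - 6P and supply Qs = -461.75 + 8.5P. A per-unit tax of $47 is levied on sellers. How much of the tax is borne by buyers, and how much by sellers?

Pre-tax equilibrium: P* = 99.5, Q* = 384.
Tax on sellers shifts supply to Qs = -461.75 + 8.5(P − 47) = -861.25 + 8.5P.
981 - 6P = -861.25 + 8.5P gives buyer price Pb = 7369/58; sellers receive Ps = 7369/58 − 47 = 4643/58.
New quantity: Q = 981 − 6(7369/58) = 6342/29.
Buyer burden = 7369/58 − 99.5 = 799/29; seller burden = 99.5 − 4643/58 = 564/29.

Buyers bear 799/29, sellers bear 564/29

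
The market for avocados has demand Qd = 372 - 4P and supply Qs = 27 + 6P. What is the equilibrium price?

P* = 34.5

Set Qd = Qs: 372 - 4P = 27 + 6P.
345 = 10P, so P* = 34.5.
Q* = 372 − 4(34.5) = 234.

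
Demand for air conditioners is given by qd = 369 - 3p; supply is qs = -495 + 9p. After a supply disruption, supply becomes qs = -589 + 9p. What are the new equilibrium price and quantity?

Original equilibrium: p* = 72, q* = 153.
New equilibrium: 369 - 3p = -589 + 9p, so 958 = 12p and p' = 479/6; q' = 369 − 3(479/6) = 129.5.

p' = 479/6, q' = 129.5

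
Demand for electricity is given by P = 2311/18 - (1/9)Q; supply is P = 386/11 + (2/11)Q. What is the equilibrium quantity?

Q* = 318.5

Set the two price expressions equal: 2311/18 - (1/9)Q = 386/11 + (2/11)Q.
18473/198 = (29/99)Q, so Q* = 318.5.
P* = 2311/18 − (1/9)(318.5) = 93.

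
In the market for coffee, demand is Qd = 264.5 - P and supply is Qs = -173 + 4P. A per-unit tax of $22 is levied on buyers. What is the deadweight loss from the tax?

Deadweight loss = 193.6

Pre-tax equilibrium: P* = 87.5, Q* = 177.
Tax on buyers shifts demand to Qd = 264.5 − 1(P + 22) = 242.5 - P.
242.5 - P = -173 + 4P gives seller price Ps = 83.1; buyers pay Pb = 83.1 + 22 = 105.1.
New quantity: Q = 264.5 − 1(105.1) = 159.4.
DWL = ½ × 22 × (177 − 159.4) = 193.6.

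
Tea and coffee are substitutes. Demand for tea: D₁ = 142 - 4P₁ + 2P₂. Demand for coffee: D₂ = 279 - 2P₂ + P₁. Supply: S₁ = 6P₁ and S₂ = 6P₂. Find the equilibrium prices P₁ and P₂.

Market 1: 142 - 4P₁ + 2P₂ = 6P₁ → 10P₁ - 2P₂ = 142.
Market 2: 8P₂ - P₁ = 279.
Eliminating P₂: 8×(1) + 2×(2) gives 78P₁ = 1694, so P₁ = 847/39.
Back-substitute into (2): P₂ = (279 + 1×847/39) / 8 = 1466/39.

P₁ = 847/39, P₂ = 1466/39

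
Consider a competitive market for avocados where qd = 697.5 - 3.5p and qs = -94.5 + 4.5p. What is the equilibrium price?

p* = 99

Set qd = qs: 697.5 - 3.5p = -94.5 + 4.5p.
792 = 8p, so p* = 99.
q* = 697.5 − 3.5(99) = 351.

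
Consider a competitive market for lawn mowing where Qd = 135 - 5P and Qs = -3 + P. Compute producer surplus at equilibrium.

Equilibrium: 135 - 5P = -3 + P gives P* = 23, Q* = 20.
Supply starts at P = 3 (where Qs = 0).
PS = ½(23 − 3)(20) = 200.

Producer surplus = 200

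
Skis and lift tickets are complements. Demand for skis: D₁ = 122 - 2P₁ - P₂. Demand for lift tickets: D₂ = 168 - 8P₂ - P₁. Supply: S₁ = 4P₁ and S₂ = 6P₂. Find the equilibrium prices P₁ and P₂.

Market 1: 122 - 2P₁ - P₂ = 4P₁ → 6P₁ + P₂ = 122.
Market 2: 14P₂ + P₁ = 168.
Eliminating P₂: 14×(1) − 1×(2) gives 83P₁ = 1540, so P₁ = 1540/83.
Back-substitute into (2): P₂ = (168 − 1×1540/83) / 14 = 886/83.

P₁ = 1540/83, P₂ = 886/83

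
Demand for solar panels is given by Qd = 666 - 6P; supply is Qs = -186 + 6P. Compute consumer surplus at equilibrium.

Consumer surplus = 4800

Equilibrium: 666 - 6P = -186 + 6P gives P* = 71, Q* = 240.
Demand choke price (Qd = 0): P = 111.
CS = ½(111 − 71)(240) = 4800.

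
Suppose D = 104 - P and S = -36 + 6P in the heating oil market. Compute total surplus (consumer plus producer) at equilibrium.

Total surplus = 4116

Equilibrium: 104 - P = -36 + 6P gives P* = 20, Q* = 84.
Demand choke price: P = 104; supply starts at P = 6.
CS = ½(104 − 20)(84) = 3528; PS = ½(20 − 6)(84) = 588.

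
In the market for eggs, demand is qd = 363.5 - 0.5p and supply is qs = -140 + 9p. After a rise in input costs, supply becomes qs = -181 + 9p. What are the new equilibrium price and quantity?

p' = 1089/19, q' = 6362/19

Original equilibrium: p* = 53, q* = 337.
New equilibrium: 363.5 - 0.5p = -181 + 9p, so 544.5 = 9.5p and p' = 1089/19; q' = 363.5 − 0.5(1089/19) = 6362/19.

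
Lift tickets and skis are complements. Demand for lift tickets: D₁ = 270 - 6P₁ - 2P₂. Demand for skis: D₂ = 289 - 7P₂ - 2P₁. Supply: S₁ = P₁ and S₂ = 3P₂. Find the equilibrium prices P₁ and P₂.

P₁ = 1061/33, P₂ = 1483/66

Market 1: 270 - 6P₁ - 2P₂ = P₁ → 7P₁ + 2P₂ = 270.
Market 2: 10P₂ + 2P₁ = 289.
Eliminating P₂: 10×(1) − 2×(2) gives 66P₁ = 2122, so P₁ = 1061/33.
Back-substitute into (2): P₂ = (289 − 2×1061/33) / 10 = 1483/66.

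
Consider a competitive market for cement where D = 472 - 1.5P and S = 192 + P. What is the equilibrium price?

P* = 112

Set D = S: 472 - 1.5P = 192 + P.
280 = 2.5P, so P* = 112.
Q* = 472 − 1.5(112) = 304.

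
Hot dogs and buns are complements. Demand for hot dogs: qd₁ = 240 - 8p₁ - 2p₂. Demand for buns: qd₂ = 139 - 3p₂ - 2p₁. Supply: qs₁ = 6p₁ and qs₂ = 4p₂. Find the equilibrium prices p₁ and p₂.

Market 1: 240 - 8p₁ - 2p₂ = 6p₁ → 14p₁ + 2p₂ = 240.
Market 2: 7p₂ + 2p₁ = 139.
Eliminating p₂: 7×(1) − 2×(2) gives 94p₁ = 1402, so p₁ = 701/47.
Back-substitute into (2): p₂ = (139 − 2×701/47) / 7 = 733/47.

p₁ = 701/47, p₂ = 733/47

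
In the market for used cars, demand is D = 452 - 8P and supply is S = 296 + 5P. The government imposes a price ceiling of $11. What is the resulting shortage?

Equilibrium price would be P* = 12, so the ceiling at 11 binds.
At P = 11: D = 452 − 8(11) = 364, S = 296 + 5(11) = 351.
Shortage = 364 − 351 = 13.

Shortage = 13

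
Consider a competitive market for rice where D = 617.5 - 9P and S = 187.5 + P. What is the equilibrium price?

Set D = S: 617.5 - 9P = 187.5 + P.
430 = 10P, so P* = 43.
Q* = 617.5 − 9(43) = 230.5.

P* = 43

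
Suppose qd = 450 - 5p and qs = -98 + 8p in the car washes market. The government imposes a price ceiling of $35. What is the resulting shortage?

Equilibrium price would be p* = 548/13, so the ceiling at 35 binds.
At p = 35: qd = 450 − 5(35) = 275, qs = -98 + 8(35) = 182.
Shortage = 275 − 182 = 93.

Shortage = 93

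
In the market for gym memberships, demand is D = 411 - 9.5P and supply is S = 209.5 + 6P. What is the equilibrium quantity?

Q* = 287.5

Set D = S: 411 - 9.5P = 209.5 + 6P.
201.5 = 15.5P, so P* = 13.
Q* = 411 − 9.5(13) = 287.5.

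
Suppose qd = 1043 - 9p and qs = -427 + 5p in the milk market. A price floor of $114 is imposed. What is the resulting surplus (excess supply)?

Surplus = 126

Equilibrium price would be p* = 105, so the floor at 114 binds.
At p = 114: qd = 17, qs = 143.
Surplus = 143 − 17 = 126.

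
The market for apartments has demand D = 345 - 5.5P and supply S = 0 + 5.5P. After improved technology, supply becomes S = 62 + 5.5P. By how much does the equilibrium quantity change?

ΔQ = 31

Original equilibrium: P* = 345/11, Q* = 172.5.
New equilibrium: 345 - 5.5P = 62 + 5.5P, so 283 = 11P and P' = 283/11; Q' = 345 − 5.5(283/11) = 203.5.
Change in quantity: 203.5 − 172.5 = 31.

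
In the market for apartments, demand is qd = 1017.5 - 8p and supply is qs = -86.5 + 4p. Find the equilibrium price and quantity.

Set qd = qs: 1017.5 - 8p = -86.5 + 4p.
1104 = 12p, so p* = 92.
q* = 1017.5 − 8(92) = 281.5.

p* = 92, q* = 281.5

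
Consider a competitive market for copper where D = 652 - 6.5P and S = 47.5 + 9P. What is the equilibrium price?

Set D = S: 652 - 6.5P = 47.5 + 9P.
604.5 = 15.5P, so P* = 39.
Q* = 652 − 6.5(39) = 398.5.

P* = 39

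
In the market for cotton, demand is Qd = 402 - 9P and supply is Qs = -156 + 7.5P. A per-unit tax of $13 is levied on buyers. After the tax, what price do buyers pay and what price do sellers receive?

Pre-tax equilibrium: P* = 372/11, Q* = 1074/11.
Tax on buyers shifts demand to Qd = 402 − 9(P + 13) = 285 - 9P.
285 - 9P = -156 + 7.5P gives seller price Ps = 294/11; buyers pay Pb = 294/11 + 13 = 437/11.
New quantity: Q = 402 − 9(437/11) = 489/11.

Buyers pay 437/11, sellers receive 294/11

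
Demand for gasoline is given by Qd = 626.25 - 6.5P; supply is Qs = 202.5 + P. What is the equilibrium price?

Set Qd = Qs: 626.25 - 6.5P = 202.5 + P.
423.75 = 7.5P, so P* = 56.5.
Q* = 626.25 − 6.5(56.5) = 259.

P* = 56.5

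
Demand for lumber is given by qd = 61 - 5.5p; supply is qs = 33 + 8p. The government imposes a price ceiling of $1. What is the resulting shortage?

Equilibrium price would be p* = 56/27, so the ceiling at 1 binds.
At p = 1: qd = 61 − 5.5(1) = 55.5, qs = 33 + 8(1) = 41.
Shortage = 55.5 − 41 = 14.5.

Shortage = 14.5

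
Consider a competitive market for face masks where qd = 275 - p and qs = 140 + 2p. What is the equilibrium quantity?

Set qd = qs: 275 - p = 140 + 2p.
135 = 3p, so p* = 45.
q* = 275 − 1(45) = 230.

q* = 230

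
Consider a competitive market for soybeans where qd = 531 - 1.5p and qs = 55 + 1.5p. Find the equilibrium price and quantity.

Set qd = qs: 531 - 1.5p = 55 + 1.5p.
476 = 3p, so p* = 476/3.
q* = 531 − 1.5(476/3) = 293.

p* = 476/3, q* = 293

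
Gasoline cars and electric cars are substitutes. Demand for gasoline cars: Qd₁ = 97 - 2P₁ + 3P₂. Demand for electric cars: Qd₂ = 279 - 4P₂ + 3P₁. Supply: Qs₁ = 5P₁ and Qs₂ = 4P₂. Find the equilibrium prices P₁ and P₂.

Market 1: 97 - 2P₁ + 3P₂ = 5P₁ → 7P₁ - 3P₂ = 97.
Market 2: 8P₂ - 3P₁ = 279.
Eliminating P₂: 8×(1) + 3×(2) gives 47P₁ = 1613, so P₁ = 1613/47.
Back-substitute into (2): P₂ = (279 + 3×1613/47) / 8 = 2244/47.

P₁ = 1613/47, P₂ = 2244/47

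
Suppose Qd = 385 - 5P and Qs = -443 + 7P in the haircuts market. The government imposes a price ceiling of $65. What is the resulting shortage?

Equilibrium price would be P* = 69, so the ceiling at 65 binds.
At P = 65: Qd = 385 − 5(65) = 60, Qs = -443 + 7(65) = 12.
Shortage = 60 − 12 = 48.

Shortage = 48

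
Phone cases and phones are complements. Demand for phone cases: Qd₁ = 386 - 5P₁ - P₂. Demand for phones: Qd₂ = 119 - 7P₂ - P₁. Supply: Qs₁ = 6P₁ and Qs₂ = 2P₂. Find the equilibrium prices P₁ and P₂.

Market 1: 386 - 5P₁ - P₂ = 6P₁ → 11P₁ + P₂ = 386.
Market 2: 9P₂ + P₁ = 119.
Eliminating P₂: 9×(1) − 1×(2) gives 98P₁ = 3355, so P₁ = 3355/98.
Back-substitute into (2): P₂ = (119 − 1×3355/98) / 9 = 923/98.

P₁ = 3355/98, P₂ = 923/98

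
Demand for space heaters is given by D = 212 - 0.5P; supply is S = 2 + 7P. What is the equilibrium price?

Set D = S: 212 - 0.5P = 2 + 7P.
210 = 7.5P, so P* = 28.
Q* = 212 − 0.5(28) = 198.

P* = 28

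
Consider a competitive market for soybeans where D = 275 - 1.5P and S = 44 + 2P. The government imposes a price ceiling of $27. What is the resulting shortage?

Equilibrium price would be P* = 66, so the ceiling at 27 binds.
At P = 27: D = 275 − 1.5(27) = 234.5, S = 44 + 2(27) = 98.
Shortage = 234.5 − 98 = 136.5.

Shortage = 136.5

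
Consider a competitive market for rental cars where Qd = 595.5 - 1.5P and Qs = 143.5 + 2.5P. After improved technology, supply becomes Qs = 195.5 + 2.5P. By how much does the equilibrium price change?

ΔP = -13

Original equilibrium: P* = 113, Q* = 426.
New equilibrium: 595.5 - 1.5P = 195.5 + 2.5P, so 400 = 4P and P' = 100; Q' = 595.5 − 1.5(100) = 445.5.
Change in price: 100 − 113 = -13.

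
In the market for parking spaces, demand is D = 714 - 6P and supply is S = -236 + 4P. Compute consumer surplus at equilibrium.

Consumer surplus = 1728

Equilibrium: 714 - 6P = -236 + 4P gives P* = 95, Q* = 144.
Demand choke price (D = 0): P = 119.
CS = ½(119 − 95)(144) = 1728.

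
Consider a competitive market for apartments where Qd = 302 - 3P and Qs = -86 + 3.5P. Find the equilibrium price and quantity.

Set Qd = Qs: 302 - 3P = -86 + 3.5P.
388 = 6.5P, so P* = 776/13.
Q* = 302 − 3(776/13) = 1598/13.

P* = 776/13, Q* = 1598/13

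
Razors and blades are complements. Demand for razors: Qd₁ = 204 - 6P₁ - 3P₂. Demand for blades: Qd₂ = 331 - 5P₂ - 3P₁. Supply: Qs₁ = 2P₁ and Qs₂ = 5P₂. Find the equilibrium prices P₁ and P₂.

Market 1: 204 - 6P₁ - 3P₂ = 2P₁ → 8P₁ + 3P₂ = 204.
Market 2: 10P₂ + 3P₁ = 331.
Eliminating P₂: 10×(1) − 3×(2) gives 71P₁ = 1047, so P₁ = 1047/71.
Back-substitute into (2): P₂ = (331 − 3×1047/71) / 10 = 2036/71.

P₁ = 1047/71, P₂ = 2036/71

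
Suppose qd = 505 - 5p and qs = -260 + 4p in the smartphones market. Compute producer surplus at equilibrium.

Equilibrium: 505 - 5p = -260 + 4p gives p* = 85, q* = 80.
Supply starts at p = 65 (where qs = 0).
PS = ½(85 − 65)(80) = 800.

Producer surplus = 800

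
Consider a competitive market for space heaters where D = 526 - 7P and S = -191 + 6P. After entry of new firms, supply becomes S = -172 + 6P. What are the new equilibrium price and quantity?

P' = 698/13, Q' = 1952/13

Original equilibrium: P* = 717/13, Q* = 1819/13.
New equilibrium: 526 - 7P = -172 + 6P, so 698 = 13P and P' = 698/13; Q' = 526 − 7(698/13) = 1952/13.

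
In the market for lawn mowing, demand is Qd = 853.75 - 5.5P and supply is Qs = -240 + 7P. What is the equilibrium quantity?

Set Qd = Qs: 853.75 - 5.5P = -240 + 7P.
1093.75 = 12.5P, so P* = 87.5.
Q* = 853.75 − 5.5(87.5) = 372.5.

Q* = 372.5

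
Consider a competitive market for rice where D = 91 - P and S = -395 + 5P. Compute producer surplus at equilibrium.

Equilibrium: 91 - P = -395 + 5P gives P* = 81, Q* = 10.
Supply starts at P = 79 (where S = 0).
PS = ½(81 − 79)(10) = 10.

Producer surplus = 10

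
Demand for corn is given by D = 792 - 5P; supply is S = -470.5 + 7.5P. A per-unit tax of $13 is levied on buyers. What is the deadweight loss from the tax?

Deadweight loss = 253.5

Pre-tax equilibrium: P* = 101, Q* = 287.
Tax on buyers shifts demand to D = 792 − 5(P + 13) = 727 - 5P.
727 - 5P = -470.5 + 7.5P gives seller price Ps = 95.8; buyers pay Pb = 95.8 + 13 = 108.8.
New quantity: Q = 792 − 5(108.8) = 248.
DWL = ½ × 13 × (287 − 248) = 253.5.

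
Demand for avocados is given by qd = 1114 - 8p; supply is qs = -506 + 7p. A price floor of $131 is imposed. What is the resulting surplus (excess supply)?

Equilibrium price would be p* = 108, so the floor at 131 binds.
At p = 131: qd = 66, qs = 411.
Surplus = 411 − 66 = 345.

Surplus = 345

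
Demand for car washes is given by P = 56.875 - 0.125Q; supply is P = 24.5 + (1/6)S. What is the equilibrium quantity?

Set the two price expressions equal: 56.875 - 0.125Q = 24.5 + (1/6)Q.
32.375 = (7/24)Q, so Q* = 111.
P* = 56.875 − (0.125)(111) = 43.

Q* = 111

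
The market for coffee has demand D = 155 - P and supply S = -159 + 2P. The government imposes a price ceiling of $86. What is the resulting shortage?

Equilibrium price would be P* = 314/3, so the ceiling at 86 binds.
At P = 86: D = 155 − 1(86) = 69, S = -159 + 2(86) = 13.
Shortage = 69 − 13 = 56.

Shortage = 56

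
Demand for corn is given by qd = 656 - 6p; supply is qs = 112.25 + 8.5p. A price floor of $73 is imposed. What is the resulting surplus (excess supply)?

Surplus = 514.75

Equilibrium price would be p* = 37.5, so the floor at 73 binds.
At p = 73: qd = 218, qs = 732.75.
Surplus = 732.75 − 218 = 514.75.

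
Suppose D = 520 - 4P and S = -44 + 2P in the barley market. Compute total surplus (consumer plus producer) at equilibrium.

Total surplus = 7776

Equilibrium: 520 - 4P = -44 + 2P gives P* = 94, Q* = 144.
Demand choke price: P = 130; supply starts at P = 22.
CS = ½(130 − 94)(144) = 2592; PS = ½(94 − 22)(144) = 5184.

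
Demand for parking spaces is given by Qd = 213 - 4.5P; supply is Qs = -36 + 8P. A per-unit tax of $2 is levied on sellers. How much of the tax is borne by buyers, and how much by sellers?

Buyers bear $1.28, sellers bear $0.72

Pre-tax equilibrium: P* = 19.92, Q* = 123.36.
Tax on sellers shifts supply to Qs = -36 + 8(P − 2) = -52 + 8P.
213 - 4.5P = -52 + 8P gives buyer price Pb = 21.2; sellers receive Ps = 21.2 − 2 = 19.2.
New quantity: Q = 213 − 4.5(21.2) = 117.6.
Buyer burden = 21.2 − 19.92 = 1.28; seller burden = 19.92 − 19.2 = 0.72.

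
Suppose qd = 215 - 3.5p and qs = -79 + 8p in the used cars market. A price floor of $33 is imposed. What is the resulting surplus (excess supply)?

Surplus = 85.5

Equilibrium price would be p* = 588/23, so the floor at 33 binds.
At p = 33: qd = 99.5, qs = 185.
Surplus = 185 − 99.5 = 85.5.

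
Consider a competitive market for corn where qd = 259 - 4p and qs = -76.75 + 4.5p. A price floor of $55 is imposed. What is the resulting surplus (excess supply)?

Surplus = 131.75

Equilibrium price would be p* = 39.5, so the floor at 55 binds.
At p = 55: qd = 39, qs = 170.75.
Surplus = 170.75 − 39 = 131.75.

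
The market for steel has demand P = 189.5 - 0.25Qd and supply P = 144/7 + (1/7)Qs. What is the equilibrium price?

Set the two price expressions equal: 189.5 - 0.25Q = 144/7 + (1/7)Q.
2365/14 = (11/28)Q, so Q* = 430.
P* = 189.5 − (0.25)(430) = 82.

P* = 82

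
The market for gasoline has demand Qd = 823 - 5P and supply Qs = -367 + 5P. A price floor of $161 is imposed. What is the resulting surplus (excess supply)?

Equilibrium price would be P* = 119, so the floor at 161 binds.
At P = 161: Qd = 18, Qs = 438.
Surplus = 438 − 18 = 420.

Surplus = 420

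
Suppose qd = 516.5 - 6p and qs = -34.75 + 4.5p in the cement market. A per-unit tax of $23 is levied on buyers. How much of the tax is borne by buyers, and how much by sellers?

Pre-tax equilibrium: p* = 52.5, q* = 201.5.
Tax on buyers shifts demand to qd = 516.5 − 6(p + 23) = 378.5 - 6p.
378.5 - 6p = -34.75 + 4.5p gives seller price ps = 551/14; buyers pay pb = 551/14 + 23 = 873/14.
New quantity: q = 516.5 − 6(873/14) = 1993/14.
Buyer burden = 873/14 − 52.5 = 69/7; seller burden = 52.5 − 551/14 = 92/7.

Buyers bear 69/7, sellers bear 92/7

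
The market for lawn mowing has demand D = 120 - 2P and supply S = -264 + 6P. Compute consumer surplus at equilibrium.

Consumer surplus = 144

Equilibrium: 120 - 2P = -264 + 6P gives P* = 48, Q* = 24.
Demand choke price (D = 0): P = 60.
CS = ½(60 − 48)(24) = 144.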